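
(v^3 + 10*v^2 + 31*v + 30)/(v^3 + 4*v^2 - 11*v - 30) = (v + 3)/(v - 3)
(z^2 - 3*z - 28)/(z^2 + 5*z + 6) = (z^2 - 3*z - 28)/(z^2 + 5*z + 6)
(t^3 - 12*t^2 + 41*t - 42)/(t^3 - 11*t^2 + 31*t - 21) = (t - 2)/(t - 1)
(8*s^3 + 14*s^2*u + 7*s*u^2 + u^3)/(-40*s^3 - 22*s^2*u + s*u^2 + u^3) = (-s - u)/(5*s - u)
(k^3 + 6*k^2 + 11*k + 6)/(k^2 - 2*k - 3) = (k^2 + 5*k + 6)/(k - 3)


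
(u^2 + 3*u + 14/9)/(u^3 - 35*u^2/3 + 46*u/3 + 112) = (u + 2/3)/(u^2 - 14*u + 48)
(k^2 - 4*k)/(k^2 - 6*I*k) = (k - 4)/(k - 6*I)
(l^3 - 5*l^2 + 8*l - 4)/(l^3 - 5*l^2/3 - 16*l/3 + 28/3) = 3*(l - 1)/(3*l + 7)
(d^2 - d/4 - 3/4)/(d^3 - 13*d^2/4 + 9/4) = 1/(d - 3)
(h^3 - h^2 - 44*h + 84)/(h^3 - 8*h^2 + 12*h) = (h + 7)/h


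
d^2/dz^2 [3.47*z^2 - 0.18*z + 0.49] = 6.94000000000000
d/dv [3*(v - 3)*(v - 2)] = 6*v - 15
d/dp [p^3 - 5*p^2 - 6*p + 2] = 3*p^2 - 10*p - 6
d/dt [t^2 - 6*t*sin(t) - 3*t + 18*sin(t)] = -6*t*cos(t) + 2*t - 6*sin(t) + 18*cos(t) - 3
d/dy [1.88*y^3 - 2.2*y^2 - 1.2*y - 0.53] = 5.64*y^2 - 4.4*y - 1.2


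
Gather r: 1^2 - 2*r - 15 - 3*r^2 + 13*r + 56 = -3*r^2 + 11*r + 42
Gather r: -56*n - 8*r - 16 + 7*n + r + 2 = -49*n - 7*r - 14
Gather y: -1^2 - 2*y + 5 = 4 - 2*y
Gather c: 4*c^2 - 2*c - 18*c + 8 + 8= 4*c^2 - 20*c + 16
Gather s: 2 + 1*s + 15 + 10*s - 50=11*s - 33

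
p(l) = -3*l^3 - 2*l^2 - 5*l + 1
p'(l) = -9*l^2 - 4*l - 5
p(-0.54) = 3.59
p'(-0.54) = -5.46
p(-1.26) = 10.13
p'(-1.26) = -14.25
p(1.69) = -27.64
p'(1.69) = -37.46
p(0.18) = 0.02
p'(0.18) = -6.01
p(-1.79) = 20.75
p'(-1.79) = -26.68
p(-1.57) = 15.53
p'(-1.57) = -20.90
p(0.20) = -0.10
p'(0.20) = -6.16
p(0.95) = -8.13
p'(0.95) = -16.92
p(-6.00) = 607.00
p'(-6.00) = -305.00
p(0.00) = 1.00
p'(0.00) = -5.00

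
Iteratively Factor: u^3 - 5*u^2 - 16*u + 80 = (u - 5)*(u^2 - 16) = (u - 5)*(u - 4)*(u + 4)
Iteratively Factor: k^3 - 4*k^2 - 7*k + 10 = (k - 5)*(k^2 + k - 2) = (k - 5)*(k - 1)*(k + 2)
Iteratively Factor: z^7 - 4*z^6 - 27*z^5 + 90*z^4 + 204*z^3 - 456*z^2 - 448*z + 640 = (z - 2)*(z^6 - 2*z^5 - 31*z^4 + 28*z^3 + 260*z^2 + 64*z - 320) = (z - 5)*(z - 2)*(z^5 + 3*z^4 - 16*z^3 - 52*z^2 + 64) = (z - 5)*(z - 2)*(z + 2)*(z^4 + z^3 - 18*z^2 - 16*z + 32) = (z - 5)*(z - 2)*(z + 2)*(z + 4)*(z^3 - 3*z^2 - 6*z + 8) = (z - 5)*(z - 2)*(z - 1)*(z + 2)*(z + 4)*(z^2 - 2*z - 8) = (z - 5)*(z - 4)*(z - 2)*(z - 1)*(z + 2)*(z + 4)*(z + 2)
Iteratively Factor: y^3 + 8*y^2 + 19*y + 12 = (y + 4)*(y^2 + 4*y + 3) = (y + 1)*(y + 4)*(y + 3)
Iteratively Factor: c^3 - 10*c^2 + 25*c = (c)*(c^2 - 10*c + 25) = c*(c - 5)*(c - 5)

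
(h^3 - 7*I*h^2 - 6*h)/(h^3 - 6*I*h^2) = (h - I)/h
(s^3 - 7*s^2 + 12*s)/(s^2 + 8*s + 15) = s*(s^2 - 7*s + 12)/(s^2 + 8*s + 15)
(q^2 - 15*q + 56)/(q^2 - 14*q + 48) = (q - 7)/(q - 6)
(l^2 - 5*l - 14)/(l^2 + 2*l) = (l - 7)/l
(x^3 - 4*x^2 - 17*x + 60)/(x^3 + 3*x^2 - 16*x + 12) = (x^3 - 4*x^2 - 17*x + 60)/(x^3 + 3*x^2 - 16*x + 12)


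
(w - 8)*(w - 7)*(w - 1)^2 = w^4 - 17*w^3 + 87*w^2 - 127*w + 56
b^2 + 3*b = b*(b + 3)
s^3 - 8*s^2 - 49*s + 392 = (s - 8)*(s - 7)*(s + 7)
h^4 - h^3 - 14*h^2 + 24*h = h*(h - 3)*(h - 2)*(h + 4)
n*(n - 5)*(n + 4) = n^3 - n^2 - 20*n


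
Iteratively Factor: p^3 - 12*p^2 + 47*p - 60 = (p - 4)*(p^2 - 8*p + 15) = (p - 5)*(p - 4)*(p - 3)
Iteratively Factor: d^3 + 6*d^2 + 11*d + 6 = (d + 1)*(d^2 + 5*d + 6) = (d + 1)*(d + 3)*(d + 2)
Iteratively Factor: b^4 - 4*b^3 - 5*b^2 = (b)*(b^3 - 4*b^2 - 5*b) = b*(b + 1)*(b^2 - 5*b) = b^2*(b + 1)*(b - 5)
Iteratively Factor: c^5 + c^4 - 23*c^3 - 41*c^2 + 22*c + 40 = (c - 5)*(c^4 + 6*c^3 + 7*c^2 - 6*c - 8) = (c - 5)*(c + 2)*(c^3 + 4*c^2 - c - 4) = (c - 5)*(c + 2)*(c + 4)*(c^2 - 1) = (c - 5)*(c - 1)*(c + 2)*(c + 4)*(c + 1)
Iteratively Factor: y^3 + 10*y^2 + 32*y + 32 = (y + 4)*(y^2 + 6*y + 8) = (y + 2)*(y + 4)*(y + 4)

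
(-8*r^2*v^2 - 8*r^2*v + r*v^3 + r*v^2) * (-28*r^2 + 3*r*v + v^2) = 224*r^4*v^2 + 224*r^4*v - 52*r^3*v^3 - 52*r^3*v^2 - 5*r^2*v^4 - 5*r^2*v^3 + r*v^5 + r*v^4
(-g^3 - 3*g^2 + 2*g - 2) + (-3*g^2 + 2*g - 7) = -g^3 - 6*g^2 + 4*g - 9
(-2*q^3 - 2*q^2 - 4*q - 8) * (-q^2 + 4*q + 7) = 2*q^5 - 6*q^4 - 18*q^3 - 22*q^2 - 60*q - 56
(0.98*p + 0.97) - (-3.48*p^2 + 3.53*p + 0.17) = 3.48*p^2 - 2.55*p + 0.8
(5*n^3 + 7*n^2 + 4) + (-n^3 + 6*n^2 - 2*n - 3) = 4*n^3 + 13*n^2 - 2*n + 1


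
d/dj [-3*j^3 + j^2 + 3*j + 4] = -9*j^2 + 2*j + 3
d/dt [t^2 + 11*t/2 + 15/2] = 2*t + 11/2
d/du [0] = 0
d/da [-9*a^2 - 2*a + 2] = -18*a - 2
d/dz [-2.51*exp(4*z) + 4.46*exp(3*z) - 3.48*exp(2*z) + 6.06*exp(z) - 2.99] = (-10.04*exp(3*z) + 13.38*exp(2*z) - 6.96*exp(z) + 6.06)*exp(z)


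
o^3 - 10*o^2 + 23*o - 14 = (o - 7)*(o - 2)*(o - 1)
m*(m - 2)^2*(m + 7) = m^4 + 3*m^3 - 24*m^2 + 28*m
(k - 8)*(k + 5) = k^2 - 3*k - 40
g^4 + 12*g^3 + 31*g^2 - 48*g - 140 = (g - 2)*(g + 2)*(g + 5)*(g + 7)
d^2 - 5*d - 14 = (d - 7)*(d + 2)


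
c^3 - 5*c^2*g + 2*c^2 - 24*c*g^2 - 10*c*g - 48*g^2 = (c + 2)*(c - 8*g)*(c + 3*g)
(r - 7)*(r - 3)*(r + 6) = r^3 - 4*r^2 - 39*r + 126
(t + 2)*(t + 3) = t^2 + 5*t + 6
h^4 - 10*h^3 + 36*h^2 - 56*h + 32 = (h - 4)*(h - 2)^3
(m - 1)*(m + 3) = m^2 + 2*m - 3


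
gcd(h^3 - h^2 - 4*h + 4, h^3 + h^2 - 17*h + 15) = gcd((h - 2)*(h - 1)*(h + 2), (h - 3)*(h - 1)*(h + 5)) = h - 1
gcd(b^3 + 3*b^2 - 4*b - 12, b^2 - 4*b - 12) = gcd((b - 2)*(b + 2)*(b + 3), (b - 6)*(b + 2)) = b + 2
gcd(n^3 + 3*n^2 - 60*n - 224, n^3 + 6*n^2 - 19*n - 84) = n + 7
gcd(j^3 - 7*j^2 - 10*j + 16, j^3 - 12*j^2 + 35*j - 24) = j^2 - 9*j + 8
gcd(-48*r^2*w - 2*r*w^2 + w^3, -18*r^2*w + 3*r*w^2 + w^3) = 6*r*w + w^2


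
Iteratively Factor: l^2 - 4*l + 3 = (l - 3)*(l - 1)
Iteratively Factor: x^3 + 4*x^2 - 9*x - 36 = (x - 3)*(x^2 + 7*x + 12) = (x - 3)*(x + 3)*(x + 4)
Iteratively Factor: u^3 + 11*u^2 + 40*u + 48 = (u + 4)*(u^2 + 7*u + 12) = (u + 3)*(u + 4)*(u + 4)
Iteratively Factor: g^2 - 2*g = (g)*(g - 2)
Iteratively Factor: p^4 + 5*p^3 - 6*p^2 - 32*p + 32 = (p - 1)*(p^3 + 6*p^2 - 32) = (p - 1)*(p + 4)*(p^2 + 2*p - 8) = (p - 2)*(p - 1)*(p + 4)*(p + 4)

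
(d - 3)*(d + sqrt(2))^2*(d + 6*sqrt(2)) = d^4 - 3*d^3 + 8*sqrt(2)*d^3 - 24*sqrt(2)*d^2 + 26*d^2 - 78*d + 12*sqrt(2)*d - 36*sqrt(2)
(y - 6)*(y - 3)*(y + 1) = y^3 - 8*y^2 + 9*y + 18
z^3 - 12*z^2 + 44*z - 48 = (z - 6)*(z - 4)*(z - 2)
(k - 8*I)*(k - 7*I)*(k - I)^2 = k^4 - 17*I*k^3 - 87*k^2 + 127*I*k + 56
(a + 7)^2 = a^2 + 14*a + 49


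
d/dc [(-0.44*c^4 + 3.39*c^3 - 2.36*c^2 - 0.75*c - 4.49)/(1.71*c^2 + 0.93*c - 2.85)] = (-1.5048*c^5 + 4.5693*c^4 + 11.3214*c^3 - 29.8968*c^2 + 28.8078*c + 6.3132)/(2.9241*c^4 + 3.1806*c^3 - 8.8821*c^2 - 5.301*c + 8.1225)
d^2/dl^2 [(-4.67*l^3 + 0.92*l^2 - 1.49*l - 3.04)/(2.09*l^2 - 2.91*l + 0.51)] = (5.6843418860808e-14*l^4 - 70.96279*l^3 - 43.97343*l^2 + 113.175*l - 48.94941)/(9.129329*l^6 - 38.133513*l^5 + 59.77818*l^4 - 43.252785*l^3 + 14.58702*l^2 - 2.270673*l + 0.132651)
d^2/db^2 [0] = 0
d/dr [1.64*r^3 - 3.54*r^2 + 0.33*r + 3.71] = 4.92*r^2 - 7.08*r + 0.33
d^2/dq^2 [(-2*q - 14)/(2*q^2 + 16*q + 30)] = 2*(-4*(q + 4)^2*(q + 7) + 3*(q + 5)*(q^2 + 8*q + 15))/(q^2 + 8*q + 15)^3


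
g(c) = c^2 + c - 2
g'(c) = 2*c + 1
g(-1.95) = -0.15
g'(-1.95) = -2.90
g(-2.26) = 0.85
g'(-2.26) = -3.52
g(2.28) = 5.48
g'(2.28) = 5.56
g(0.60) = -1.04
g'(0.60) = 2.20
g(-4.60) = 14.56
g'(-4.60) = -8.20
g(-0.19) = -2.15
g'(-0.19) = 0.62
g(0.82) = -0.51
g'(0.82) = 2.64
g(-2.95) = 3.75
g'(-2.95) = -4.90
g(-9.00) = 70.00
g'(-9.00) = -17.00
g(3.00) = 10.00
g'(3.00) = 7.00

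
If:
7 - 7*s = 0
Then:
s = 1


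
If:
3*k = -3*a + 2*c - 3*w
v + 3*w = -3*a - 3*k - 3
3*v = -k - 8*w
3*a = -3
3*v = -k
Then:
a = -1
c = -3/2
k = 0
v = 0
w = 0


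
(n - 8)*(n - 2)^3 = n^4 - 14*n^3 + 60*n^2 - 104*n + 64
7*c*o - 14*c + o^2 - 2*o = (7*c + o)*(o - 2)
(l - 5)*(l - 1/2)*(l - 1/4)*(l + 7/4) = l^4 - 4*l^3 - 99*l^2/16 + 197*l/32 - 35/32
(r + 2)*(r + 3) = r^2 + 5*r + 6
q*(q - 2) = q^2 - 2*q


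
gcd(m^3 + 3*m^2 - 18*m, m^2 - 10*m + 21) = m - 3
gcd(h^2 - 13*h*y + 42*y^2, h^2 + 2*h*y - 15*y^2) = 1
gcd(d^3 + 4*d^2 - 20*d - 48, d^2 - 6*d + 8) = d - 4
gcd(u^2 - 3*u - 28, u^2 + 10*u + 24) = u + 4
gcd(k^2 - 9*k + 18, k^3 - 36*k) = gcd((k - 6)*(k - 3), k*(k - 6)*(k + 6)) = k - 6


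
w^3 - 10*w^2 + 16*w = w*(w - 8)*(w - 2)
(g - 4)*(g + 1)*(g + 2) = g^3 - g^2 - 10*g - 8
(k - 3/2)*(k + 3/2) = k^2 - 9/4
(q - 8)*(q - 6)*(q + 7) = q^3 - 7*q^2 - 50*q + 336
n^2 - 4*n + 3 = (n - 3)*(n - 1)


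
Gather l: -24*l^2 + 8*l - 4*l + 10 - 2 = -24*l^2 + 4*l + 8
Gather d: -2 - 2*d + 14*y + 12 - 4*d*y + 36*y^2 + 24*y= d*(-4*y - 2) + 36*y^2 + 38*y + 10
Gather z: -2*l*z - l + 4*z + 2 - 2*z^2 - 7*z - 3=-l - 2*z^2 + z*(-2*l - 3) - 1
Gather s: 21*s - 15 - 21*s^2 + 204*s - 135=-21*s^2 + 225*s - 150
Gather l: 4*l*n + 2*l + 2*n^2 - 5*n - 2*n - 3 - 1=l*(4*n + 2) + 2*n^2 - 7*n - 4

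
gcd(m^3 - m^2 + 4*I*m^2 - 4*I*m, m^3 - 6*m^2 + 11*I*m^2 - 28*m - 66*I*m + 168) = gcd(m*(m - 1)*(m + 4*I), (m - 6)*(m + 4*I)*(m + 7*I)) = m + 4*I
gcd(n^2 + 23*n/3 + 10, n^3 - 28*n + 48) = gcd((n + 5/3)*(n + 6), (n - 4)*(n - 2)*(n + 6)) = n + 6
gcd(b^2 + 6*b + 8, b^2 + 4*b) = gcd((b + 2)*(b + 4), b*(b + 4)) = b + 4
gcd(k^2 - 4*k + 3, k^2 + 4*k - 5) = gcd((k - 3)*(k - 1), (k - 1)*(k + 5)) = k - 1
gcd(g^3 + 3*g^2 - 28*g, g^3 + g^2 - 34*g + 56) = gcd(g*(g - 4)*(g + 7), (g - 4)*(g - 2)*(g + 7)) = g^2 + 3*g - 28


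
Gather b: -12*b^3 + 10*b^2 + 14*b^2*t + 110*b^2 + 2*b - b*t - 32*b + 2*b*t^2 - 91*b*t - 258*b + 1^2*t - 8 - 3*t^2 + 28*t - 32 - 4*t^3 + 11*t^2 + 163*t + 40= -12*b^3 + b^2*(14*t + 120) + b*(2*t^2 - 92*t - 288) - 4*t^3 + 8*t^2 + 192*t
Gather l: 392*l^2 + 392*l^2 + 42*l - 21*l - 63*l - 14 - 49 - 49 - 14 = 784*l^2 - 42*l - 126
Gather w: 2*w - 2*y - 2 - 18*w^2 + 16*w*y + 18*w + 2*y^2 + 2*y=-18*w^2 + w*(16*y + 20) + 2*y^2 - 2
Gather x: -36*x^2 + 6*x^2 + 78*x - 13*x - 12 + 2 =-30*x^2 + 65*x - 10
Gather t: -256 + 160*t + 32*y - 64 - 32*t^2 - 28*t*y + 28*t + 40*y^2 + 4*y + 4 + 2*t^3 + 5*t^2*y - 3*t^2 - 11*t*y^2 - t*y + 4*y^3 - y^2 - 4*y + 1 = 2*t^3 + t^2*(5*y - 35) + t*(-11*y^2 - 29*y + 188) + 4*y^3 + 39*y^2 + 32*y - 315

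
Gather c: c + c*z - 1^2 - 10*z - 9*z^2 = c*(z + 1) - 9*z^2 - 10*z - 1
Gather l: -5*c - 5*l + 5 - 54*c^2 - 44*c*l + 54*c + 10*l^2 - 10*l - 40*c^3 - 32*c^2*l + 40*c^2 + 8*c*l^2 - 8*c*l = -40*c^3 - 14*c^2 + 49*c + l^2*(8*c + 10) + l*(-32*c^2 - 52*c - 15) + 5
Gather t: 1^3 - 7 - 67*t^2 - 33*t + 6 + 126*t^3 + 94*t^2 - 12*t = 126*t^3 + 27*t^2 - 45*t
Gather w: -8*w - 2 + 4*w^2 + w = 4*w^2 - 7*w - 2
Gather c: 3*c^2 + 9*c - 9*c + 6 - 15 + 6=3*c^2 - 3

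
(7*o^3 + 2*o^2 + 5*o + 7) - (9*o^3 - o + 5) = -2*o^3 + 2*o^2 + 6*o + 2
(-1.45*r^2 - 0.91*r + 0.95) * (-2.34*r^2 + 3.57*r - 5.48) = 3.393*r^4 - 3.0471*r^3 + 2.4743*r^2 + 8.3783*r - 5.206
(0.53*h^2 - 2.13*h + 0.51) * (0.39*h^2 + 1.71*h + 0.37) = 0.2067*h^4 + 0.0756*h^3 - 3.2473*h^2 + 0.0840000000000001*h + 0.1887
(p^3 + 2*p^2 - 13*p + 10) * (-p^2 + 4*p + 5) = -p^5 + 2*p^4 + 26*p^3 - 52*p^2 - 25*p + 50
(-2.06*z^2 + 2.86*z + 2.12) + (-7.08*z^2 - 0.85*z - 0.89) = -9.14*z^2 + 2.01*z + 1.23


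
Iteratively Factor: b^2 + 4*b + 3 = (b + 1)*(b + 3)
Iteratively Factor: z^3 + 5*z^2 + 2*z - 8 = (z + 2)*(z^2 + 3*z - 4) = (z - 1)*(z + 2)*(z + 4)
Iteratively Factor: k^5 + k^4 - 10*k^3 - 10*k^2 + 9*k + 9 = (k - 3)*(k^4 + 4*k^3 + 2*k^2 - 4*k - 3) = (k - 3)*(k + 3)*(k^3 + k^2 - k - 1) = (k - 3)*(k + 1)*(k + 3)*(k^2 - 1) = (k - 3)*(k - 1)*(k + 1)*(k + 3)*(k + 1)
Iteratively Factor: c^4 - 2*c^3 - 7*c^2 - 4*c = (c + 1)*(c^3 - 3*c^2 - 4*c) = (c - 4)*(c + 1)*(c^2 + c) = c*(c - 4)*(c + 1)*(c + 1)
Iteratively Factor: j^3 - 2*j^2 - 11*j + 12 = (j - 4)*(j^2 + 2*j - 3) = (j - 4)*(j + 3)*(j - 1)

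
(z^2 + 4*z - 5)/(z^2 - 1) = (z + 5)/(z + 1)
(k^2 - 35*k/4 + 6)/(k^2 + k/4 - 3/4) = (k - 8)/(k + 1)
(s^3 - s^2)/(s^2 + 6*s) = s*(s - 1)/(s + 6)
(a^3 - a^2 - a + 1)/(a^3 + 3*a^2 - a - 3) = (a - 1)/(a + 3)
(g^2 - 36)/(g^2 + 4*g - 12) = (g - 6)/(g - 2)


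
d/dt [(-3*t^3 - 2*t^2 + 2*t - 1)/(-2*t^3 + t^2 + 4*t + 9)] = (-7*t^4 - 16*t^3 - 97*t^2 - 34*t + 22)/(4*t^6 - 4*t^5 - 15*t^4 - 28*t^3 + 34*t^2 + 72*t + 81)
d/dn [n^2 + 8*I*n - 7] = 2*n + 8*I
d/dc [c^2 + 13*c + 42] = 2*c + 13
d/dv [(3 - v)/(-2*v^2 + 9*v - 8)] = (2*v^2 - 9*v - (v - 3)*(4*v - 9) + 8)/(2*v^2 - 9*v + 8)^2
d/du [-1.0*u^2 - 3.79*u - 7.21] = -2.0*u - 3.79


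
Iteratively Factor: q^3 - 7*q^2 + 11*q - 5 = (q - 1)*(q^2 - 6*q + 5) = (q - 5)*(q - 1)*(q - 1)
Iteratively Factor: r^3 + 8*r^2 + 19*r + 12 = (r + 1)*(r^2 + 7*r + 12) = (r + 1)*(r + 3)*(r + 4)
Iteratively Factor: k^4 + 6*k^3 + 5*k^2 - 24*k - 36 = (k + 3)*(k^3 + 3*k^2 - 4*k - 12) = (k + 3)^2*(k^2 - 4) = (k - 2)*(k + 3)^2*(k + 2)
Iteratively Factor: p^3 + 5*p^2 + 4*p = (p + 4)*(p^2 + p) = p*(p + 4)*(p + 1)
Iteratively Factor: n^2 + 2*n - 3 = (n - 1)*(n + 3)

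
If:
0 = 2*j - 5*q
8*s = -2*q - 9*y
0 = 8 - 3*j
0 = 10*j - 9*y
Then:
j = 8/3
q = 16/15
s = -18/5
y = 80/27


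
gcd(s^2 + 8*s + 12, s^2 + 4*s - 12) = s + 6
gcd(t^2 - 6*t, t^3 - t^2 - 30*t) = t^2 - 6*t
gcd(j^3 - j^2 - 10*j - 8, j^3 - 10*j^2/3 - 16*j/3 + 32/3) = j^2 - 2*j - 8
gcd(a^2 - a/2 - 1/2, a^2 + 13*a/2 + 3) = a + 1/2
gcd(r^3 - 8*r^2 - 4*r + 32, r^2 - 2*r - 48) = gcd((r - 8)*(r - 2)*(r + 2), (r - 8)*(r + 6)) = r - 8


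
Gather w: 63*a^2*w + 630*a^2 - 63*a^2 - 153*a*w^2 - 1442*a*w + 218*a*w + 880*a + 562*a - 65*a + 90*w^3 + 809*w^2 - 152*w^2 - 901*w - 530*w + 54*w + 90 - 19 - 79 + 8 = 567*a^2 + 1377*a + 90*w^3 + w^2*(657 - 153*a) + w*(63*a^2 - 1224*a - 1377)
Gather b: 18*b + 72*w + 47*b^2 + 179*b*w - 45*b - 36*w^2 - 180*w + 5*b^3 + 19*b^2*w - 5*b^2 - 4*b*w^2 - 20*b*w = 5*b^3 + b^2*(19*w + 42) + b*(-4*w^2 + 159*w - 27) - 36*w^2 - 108*w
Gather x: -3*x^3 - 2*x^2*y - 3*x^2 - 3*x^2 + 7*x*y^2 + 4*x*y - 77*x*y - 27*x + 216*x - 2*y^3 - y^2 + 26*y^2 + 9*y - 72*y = -3*x^3 + x^2*(-2*y - 6) + x*(7*y^2 - 73*y + 189) - 2*y^3 + 25*y^2 - 63*y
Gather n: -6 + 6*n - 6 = 6*n - 12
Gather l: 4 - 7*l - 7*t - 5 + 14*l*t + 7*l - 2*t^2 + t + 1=14*l*t - 2*t^2 - 6*t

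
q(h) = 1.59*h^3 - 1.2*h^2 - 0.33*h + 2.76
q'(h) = 4.77*h^2 - 2.4*h - 0.33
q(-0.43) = 2.55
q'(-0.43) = 1.58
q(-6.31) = -442.41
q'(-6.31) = 204.74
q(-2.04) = -15.06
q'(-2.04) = 24.42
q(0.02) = 2.75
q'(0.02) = -0.38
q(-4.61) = -177.00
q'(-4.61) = 112.11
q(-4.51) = -166.02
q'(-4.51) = 107.52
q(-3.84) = -103.70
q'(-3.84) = 79.22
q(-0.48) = 2.47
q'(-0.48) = 1.92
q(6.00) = 301.02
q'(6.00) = 156.99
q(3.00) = 33.90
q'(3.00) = 35.40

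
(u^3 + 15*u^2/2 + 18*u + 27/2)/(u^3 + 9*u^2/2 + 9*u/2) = (u + 3)/u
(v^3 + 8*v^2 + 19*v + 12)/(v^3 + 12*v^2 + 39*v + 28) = (v + 3)/(v + 7)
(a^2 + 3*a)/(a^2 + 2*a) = (a + 3)/(a + 2)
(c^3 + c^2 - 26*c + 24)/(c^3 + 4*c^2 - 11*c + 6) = (c - 4)/(c - 1)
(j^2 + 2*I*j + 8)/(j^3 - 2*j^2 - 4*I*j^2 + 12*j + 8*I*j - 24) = (j^2 + 2*I*j + 8)/(j^3 + j^2*(-2 - 4*I) + j*(12 + 8*I) - 24)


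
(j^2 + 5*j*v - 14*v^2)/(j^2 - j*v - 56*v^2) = (-j + 2*v)/(-j + 8*v)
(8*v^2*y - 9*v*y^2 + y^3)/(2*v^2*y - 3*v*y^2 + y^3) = (-8*v + y)/(-2*v + y)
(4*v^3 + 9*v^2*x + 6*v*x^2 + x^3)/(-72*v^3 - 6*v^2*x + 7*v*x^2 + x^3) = (v^2 + 2*v*x + x^2)/(-18*v^2 + 3*v*x + x^2)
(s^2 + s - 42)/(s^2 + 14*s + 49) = (s - 6)/(s + 7)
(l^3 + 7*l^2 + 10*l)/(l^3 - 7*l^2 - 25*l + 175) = l*(l + 2)/(l^2 - 12*l + 35)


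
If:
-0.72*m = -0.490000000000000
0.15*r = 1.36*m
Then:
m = 0.68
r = 6.17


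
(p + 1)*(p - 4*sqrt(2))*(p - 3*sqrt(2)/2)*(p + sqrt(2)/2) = p^4 - 5*sqrt(2)*p^3 + p^3 - 5*sqrt(2)*p^2 + 13*p^2/2 + 13*p/2 + 6*sqrt(2)*p + 6*sqrt(2)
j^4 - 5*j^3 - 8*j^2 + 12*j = j*(j - 6)*(j - 1)*(j + 2)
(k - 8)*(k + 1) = k^2 - 7*k - 8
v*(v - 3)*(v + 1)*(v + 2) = v^4 - 7*v^2 - 6*v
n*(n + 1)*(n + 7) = n^3 + 8*n^2 + 7*n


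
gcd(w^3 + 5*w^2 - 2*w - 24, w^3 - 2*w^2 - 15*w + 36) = w + 4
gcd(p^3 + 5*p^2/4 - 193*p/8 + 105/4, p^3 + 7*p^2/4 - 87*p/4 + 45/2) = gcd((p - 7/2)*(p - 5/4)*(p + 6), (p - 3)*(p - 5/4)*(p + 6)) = p^2 + 19*p/4 - 15/2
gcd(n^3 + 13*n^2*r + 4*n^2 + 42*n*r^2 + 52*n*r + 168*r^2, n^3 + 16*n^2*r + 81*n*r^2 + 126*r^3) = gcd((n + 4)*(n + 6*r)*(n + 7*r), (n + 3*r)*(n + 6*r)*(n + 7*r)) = n^2 + 13*n*r + 42*r^2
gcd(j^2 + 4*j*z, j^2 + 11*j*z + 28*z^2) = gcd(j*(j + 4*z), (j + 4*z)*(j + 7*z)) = j + 4*z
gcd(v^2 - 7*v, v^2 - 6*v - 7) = v - 7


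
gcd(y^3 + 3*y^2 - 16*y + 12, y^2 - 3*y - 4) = 1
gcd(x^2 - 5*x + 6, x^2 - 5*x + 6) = x^2 - 5*x + 6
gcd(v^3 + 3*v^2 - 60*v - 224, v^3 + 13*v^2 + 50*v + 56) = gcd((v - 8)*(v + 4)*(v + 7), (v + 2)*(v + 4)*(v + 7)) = v^2 + 11*v + 28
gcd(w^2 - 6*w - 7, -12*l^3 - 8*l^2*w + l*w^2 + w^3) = 1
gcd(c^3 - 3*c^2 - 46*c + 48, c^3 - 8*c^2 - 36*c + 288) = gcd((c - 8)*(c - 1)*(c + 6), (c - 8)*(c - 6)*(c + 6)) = c^2 - 2*c - 48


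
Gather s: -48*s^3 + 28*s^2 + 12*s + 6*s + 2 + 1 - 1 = -48*s^3 + 28*s^2 + 18*s + 2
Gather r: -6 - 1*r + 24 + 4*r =3*r + 18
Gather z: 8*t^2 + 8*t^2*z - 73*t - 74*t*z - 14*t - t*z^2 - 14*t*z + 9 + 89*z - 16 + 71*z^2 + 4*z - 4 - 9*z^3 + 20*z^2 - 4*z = 8*t^2 - 87*t - 9*z^3 + z^2*(91 - t) + z*(8*t^2 - 88*t + 89) - 11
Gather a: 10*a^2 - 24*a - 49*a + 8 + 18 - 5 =10*a^2 - 73*a + 21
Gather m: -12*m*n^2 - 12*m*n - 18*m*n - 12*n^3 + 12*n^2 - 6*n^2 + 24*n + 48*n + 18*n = m*(-12*n^2 - 30*n) - 12*n^3 + 6*n^2 + 90*n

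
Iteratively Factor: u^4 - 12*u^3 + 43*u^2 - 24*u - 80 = (u + 1)*(u^3 - 13*u^2 + 56*u - 80) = (u - 4)*(u + 1)*(u^2 - 9*u + 20) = (u - 5)*(u - 4)*(u + 1)*(u - 4)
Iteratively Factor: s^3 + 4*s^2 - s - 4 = (s + 1)*(s^2 + 3*s - 4) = (s - 1)*(s + 1)*(s + 4)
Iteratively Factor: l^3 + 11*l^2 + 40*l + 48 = (l + 4)*(l^2 + 7*l + 12) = (l + 4)^2*(l + 3)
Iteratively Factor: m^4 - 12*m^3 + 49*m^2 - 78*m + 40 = (m - 2)*(m^3 - 10*m^2 + 29*m - 20) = (m - 4)*(m - 2)*(m^2 - 6*m + 5) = (m - 4)*(m - 2)*(m - 1)*(m - 5)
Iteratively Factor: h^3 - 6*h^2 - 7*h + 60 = (h + 3)*(h^2 - 9*h + 20) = (h - 4)*(h + 3)*(h - 5)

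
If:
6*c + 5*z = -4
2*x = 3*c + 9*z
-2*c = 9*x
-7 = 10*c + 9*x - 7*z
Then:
No Solution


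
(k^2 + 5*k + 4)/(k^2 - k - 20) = (k + 1)/(k - 5)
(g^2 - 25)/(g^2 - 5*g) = (g + 5)/g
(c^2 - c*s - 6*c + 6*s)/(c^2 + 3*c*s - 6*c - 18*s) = (c - s)/(c + 3*s)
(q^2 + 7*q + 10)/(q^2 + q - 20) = (q + 2)/(q - 4)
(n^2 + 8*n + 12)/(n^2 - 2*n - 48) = (n + 2)/(n - 8)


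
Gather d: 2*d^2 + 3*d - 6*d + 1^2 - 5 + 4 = 2*d^2 - 3*d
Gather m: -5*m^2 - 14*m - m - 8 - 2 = -5*m^2 - 15*m - 10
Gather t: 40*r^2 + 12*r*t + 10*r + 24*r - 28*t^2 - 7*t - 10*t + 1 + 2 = 40*r^2 + 34*r - 28*t^2 + t*(12*r - 17) + 3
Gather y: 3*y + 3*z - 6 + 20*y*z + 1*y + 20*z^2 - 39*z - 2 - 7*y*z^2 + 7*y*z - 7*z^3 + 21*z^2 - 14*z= y*(-7*z^2 + 27*z + 4) - 7*z^3 + 41*z^2 - 50*z - 8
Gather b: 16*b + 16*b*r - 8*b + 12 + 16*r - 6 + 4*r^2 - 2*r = b*(16*r + 8) + 4*r^2 + 14*r + 6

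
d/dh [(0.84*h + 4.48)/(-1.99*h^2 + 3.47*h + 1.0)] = (1.6716*h^2 + 17.8304*h - 14.7056)/(3.9601*h^4 - 13.8106*h^3 + 8.0609*h^2 + 6.94*h + 1.0)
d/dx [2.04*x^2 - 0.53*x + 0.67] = 4.08*x - 0.53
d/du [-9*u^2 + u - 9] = 1 - 18*u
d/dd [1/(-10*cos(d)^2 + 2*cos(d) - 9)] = 2*(1 - 10*cos(d))*sin(d)/(10*cos(d)^2 - 2*cos(d) + 9)^2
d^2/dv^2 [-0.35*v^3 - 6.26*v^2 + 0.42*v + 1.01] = -2.1*v - 12.52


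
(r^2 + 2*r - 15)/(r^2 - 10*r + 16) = (r^2 + 2*r - 15)/(r^2 - 10*r + 16)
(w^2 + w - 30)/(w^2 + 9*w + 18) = (w - 5)/(w + 3)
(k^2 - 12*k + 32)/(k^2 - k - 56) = (k - 4)/(k + 7)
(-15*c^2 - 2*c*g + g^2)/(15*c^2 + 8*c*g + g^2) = (-5*c + g)/(5*c + g)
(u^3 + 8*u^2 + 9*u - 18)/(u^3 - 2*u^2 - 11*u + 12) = (u + 6)/(u - 4)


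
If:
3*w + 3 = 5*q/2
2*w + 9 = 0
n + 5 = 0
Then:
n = -5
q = -21/5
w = -9/2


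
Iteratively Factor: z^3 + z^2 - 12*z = (z)*(z^2 + z - 12) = z*(z - 3)*(z + 4)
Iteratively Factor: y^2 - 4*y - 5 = (y - 5)*(y + 1)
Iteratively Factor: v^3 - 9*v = (v)*(v^2 - 9) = v*(v - 3)*(v + 3)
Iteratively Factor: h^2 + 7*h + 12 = (h + 4)*(h + 3)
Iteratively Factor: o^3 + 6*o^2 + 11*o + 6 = (o + 1)*(o^2 + 5*o + 6) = (o + 1)*(o + 3)*(o + 2)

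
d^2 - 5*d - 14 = (d - 7)*(d + 2)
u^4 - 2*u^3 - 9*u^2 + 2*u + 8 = (u - 4)*(u - 1)*(u + 1)*(u + 2)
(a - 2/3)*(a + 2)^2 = a^3 + 10*a^2/3 + 4*a/3 - 8/3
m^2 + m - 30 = (m - 5)*(m + 6)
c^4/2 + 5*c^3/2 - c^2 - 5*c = c*(c/2 + sqrt(2)/2)*(c + 5)*(c - sqrt(2))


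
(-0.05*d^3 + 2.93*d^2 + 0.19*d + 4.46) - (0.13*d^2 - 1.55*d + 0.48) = -0.05*d^3 + 2.8*d^2 + 1.74*d + 3.98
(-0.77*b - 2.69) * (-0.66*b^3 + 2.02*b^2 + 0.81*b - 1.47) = 0.5082*b^4 + 0.22*b^3 - 6.0575*b^2 - 1.047*b + 3.9543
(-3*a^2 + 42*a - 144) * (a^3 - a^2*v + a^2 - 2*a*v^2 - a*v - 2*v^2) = -3*a^5 + 3*a^4*v + 39*a^4 + 6*a^3*v^2 - 39*a^3*v - 102*a^3 - 78*a^2*v^2 + 102*a^2*v - 144*a^2 + 204*a*v^2 + 144*a*v + 288*v^2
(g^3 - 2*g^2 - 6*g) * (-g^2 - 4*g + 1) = -g^5 - 2*g^4 + 15*g^3 + 22*g^2 - 6*g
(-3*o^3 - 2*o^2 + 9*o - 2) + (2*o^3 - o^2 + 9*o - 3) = -o^3 - 3*o^2 + 18*o - 5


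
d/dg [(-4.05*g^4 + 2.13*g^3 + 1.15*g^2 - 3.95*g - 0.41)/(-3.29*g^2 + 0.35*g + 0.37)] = (26.649*g^5 - 11.2602*g^4 - 4.503*g^3 - 10.2287*g^2 - 1.8468*g - 1.318)/(10.8241*g^4 - 2.303*g^3 - 2.3121*g^2 + 0.259*g + 0.1369)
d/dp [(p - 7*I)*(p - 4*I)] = 2*p - 11*I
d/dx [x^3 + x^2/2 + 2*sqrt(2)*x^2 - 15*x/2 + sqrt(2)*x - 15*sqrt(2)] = 3*x^2 + x + 4*sqrt(2)*x - 15/2 + sqrt(2)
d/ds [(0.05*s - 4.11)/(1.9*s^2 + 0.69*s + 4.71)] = (-0.095*s^2 + 15.618*s + 3.0714)/(3.61*s^4 + 2.622*s^3 + 18.3741*s^2 + 6.4998*s + 22.1841)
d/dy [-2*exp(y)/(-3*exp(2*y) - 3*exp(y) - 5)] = (10 - 6*exp(2*y))*exp(y)/(9*exp(4*y) + 18*exp(3*y) + 39*exp(2*y) + 30*exp(y) + 25)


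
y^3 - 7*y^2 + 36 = (y - 6)*(y - 3)*(y + 2)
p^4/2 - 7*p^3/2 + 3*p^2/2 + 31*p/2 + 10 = (p/2 + 1/2)*(p - 5)*(p - 4)*(p + 1)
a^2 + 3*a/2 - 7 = (a - 2)*(a + 7/2)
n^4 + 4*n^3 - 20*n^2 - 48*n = n*(n - 4)*(n + 2)*(n + 6)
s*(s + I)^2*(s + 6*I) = s^4 + 8*I*s^3 - 13*s^2 - 6*I*s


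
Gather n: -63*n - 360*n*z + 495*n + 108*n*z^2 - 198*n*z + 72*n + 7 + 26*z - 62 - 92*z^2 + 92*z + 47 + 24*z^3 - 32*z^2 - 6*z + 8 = n*(108*z^2 - 558*z + 504) + 24*z^3 - 124*z^2 + 112*z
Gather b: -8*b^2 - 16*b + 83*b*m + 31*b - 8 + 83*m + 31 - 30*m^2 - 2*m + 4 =-8*b^2 + b*(83*m + 15) - 30*m^2 + 81*m + 27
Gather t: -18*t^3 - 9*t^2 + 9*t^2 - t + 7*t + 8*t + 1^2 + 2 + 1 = -18*t^3 + 14*t + 4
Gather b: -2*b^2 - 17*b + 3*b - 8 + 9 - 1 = -2*b^2 - 14*b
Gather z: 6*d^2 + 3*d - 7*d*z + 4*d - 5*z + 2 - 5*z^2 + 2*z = 6*d^2 + 7*d - 5*z^2 + z*(-7*d - 3) + 2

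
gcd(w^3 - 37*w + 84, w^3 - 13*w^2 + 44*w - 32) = w - 4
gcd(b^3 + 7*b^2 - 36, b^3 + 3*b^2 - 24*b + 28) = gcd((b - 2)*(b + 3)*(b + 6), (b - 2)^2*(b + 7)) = b - 2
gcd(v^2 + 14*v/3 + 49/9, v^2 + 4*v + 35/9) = v + 7/3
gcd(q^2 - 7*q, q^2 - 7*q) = q^2 - 7*q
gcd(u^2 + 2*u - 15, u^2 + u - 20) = u + 5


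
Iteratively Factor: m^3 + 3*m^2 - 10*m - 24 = (m + 2)*(m^2 + m - 12) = (m + 2)*(m + 4)*(m - 3)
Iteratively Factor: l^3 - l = (l - 1)*(l^2 + l) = l*(l - 1)*(l + 1)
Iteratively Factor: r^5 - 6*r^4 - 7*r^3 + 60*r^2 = (r)*(r^4 - 6*r^3 - 7*r^2 + 60*r) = r*(r - 5)*(r^3 - r^2 - 12*r) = r*(r - 5)*(r + 3)*(r^2 - 4*r) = r^2*(r - 5)*(r + 3)*(r - 4)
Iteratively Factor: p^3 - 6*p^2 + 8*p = (p - 2)*(p^2 - 4*p) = (p - 4)*(p - 2)*(p)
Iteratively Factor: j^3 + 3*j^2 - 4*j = (j - 1)*(j^2 + 4*j) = (j - 1)*(j + 4)*(j)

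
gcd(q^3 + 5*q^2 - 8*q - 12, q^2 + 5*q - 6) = q + 6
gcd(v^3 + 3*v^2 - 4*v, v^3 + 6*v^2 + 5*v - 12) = v^2 + 3*v - 4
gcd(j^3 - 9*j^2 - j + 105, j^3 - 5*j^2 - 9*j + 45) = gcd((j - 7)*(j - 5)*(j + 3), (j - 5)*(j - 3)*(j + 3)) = j^2 - 2*j - 15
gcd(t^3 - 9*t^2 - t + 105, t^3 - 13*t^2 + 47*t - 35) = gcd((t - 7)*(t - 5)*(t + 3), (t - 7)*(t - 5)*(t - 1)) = t^2 - 12*t + 35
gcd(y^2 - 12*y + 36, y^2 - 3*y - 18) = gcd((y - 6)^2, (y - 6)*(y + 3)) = y - 6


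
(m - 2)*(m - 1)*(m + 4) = m^3 + m^2 - 10*m + 8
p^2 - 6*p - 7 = (p - 7)*(p + 1)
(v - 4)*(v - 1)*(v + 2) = v^3 - 3*v^2 - 6*v + 8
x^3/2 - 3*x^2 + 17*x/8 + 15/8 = (x/2 + 1/4)*(x - 5)*(x - 3/2)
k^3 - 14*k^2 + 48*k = k*(k - 8)*(k - 6)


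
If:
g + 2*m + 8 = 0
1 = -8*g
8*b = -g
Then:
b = 1/64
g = -1/8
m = -63/16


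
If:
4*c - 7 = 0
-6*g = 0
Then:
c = 7/4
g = 0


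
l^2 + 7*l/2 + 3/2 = (l + 1/2)*(l + 3)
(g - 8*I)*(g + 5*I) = g^2 - 3*I*g + 40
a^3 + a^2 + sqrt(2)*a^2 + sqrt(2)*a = a*(a + 1)*(a + sqrt(2))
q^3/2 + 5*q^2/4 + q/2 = q*(q/2 + 1)*(q + 1/2)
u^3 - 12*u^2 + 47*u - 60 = (u - 5)*(u - 4)*(u - 3)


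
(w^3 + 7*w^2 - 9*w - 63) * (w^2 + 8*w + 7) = w^5 + 15*w^4 + 54*w^3 - 86*w^2 - 567*w - 441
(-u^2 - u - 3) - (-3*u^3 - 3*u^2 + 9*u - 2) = 3*u^3 + 2*u^2 - 10*u - 1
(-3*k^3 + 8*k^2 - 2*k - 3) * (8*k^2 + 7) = -24*k^5 + 64*k^4 - 37*k^3 + 32*k^2 - 14*k - 21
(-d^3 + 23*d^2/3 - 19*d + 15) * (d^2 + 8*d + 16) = -d^5 - d^4/3 + 79*d^3/3 - 43*d^2/3 - 184*d + 240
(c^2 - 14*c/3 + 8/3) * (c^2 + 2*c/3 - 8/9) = c^4 - 4*c^3 - 4*c^2/3 + 160*c/27 - 64/27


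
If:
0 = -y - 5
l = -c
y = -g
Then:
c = -l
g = 5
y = -5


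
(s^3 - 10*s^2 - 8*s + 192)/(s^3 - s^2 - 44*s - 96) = (s - 6)/(s + 3)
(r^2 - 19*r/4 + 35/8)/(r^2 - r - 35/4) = (4*r - 5)/(2*(2*r + 5))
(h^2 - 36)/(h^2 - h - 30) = (h + 6)/(h + 5)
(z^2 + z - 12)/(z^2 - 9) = (z + 4)/(z + 3)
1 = 1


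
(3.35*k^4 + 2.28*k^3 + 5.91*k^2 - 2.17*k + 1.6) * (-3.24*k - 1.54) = -10.854*k^5 - 12.5462*k^4 - 22.6596*k^3 - 2.0706*k^2 - 1.8422*k - 2.464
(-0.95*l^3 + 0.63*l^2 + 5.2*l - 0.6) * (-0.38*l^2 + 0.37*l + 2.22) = 0.361*l^5 - 0.5909*l^4 - 3.8519*l^3 + 3.5506*l^2 + 11.322*l - 1.332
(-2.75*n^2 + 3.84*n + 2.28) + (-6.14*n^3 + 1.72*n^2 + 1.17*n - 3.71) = -6.14*n^3 - 1.03*n^2 + 5.01*n - 1.43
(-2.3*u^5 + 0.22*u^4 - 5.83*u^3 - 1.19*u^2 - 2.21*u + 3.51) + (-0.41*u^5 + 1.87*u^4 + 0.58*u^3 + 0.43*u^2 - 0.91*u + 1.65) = -2.71*u^5 + 2.09*u^4 - 5.25*u^3 - 0.76*u^2 - 3.12*u + 5.16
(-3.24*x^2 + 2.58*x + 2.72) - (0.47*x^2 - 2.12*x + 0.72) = -3.71*x^2 + 4.7*x + 2.0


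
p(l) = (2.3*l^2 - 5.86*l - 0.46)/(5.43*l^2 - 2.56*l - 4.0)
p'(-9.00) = 0.01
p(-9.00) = 0.52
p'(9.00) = 0.01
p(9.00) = 0.32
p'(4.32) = 0.06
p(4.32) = 0.20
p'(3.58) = 0.10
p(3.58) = 0.14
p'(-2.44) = 0.18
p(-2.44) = 0.80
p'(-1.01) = 3.66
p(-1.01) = 1.89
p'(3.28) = 0.12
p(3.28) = 0.11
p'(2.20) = 0.43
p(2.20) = -0.13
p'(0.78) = 3.80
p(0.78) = 1.35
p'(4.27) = 0.06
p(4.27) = 0.20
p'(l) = (2.56 - 10.86*l)*(2.3*l^2 - 5.86*l - 0.46)/(5.43*l^2 - 2.56*l - 4.0)^2 + (4.6*l - 5.86)/(5.43*l^2 - 2.56*l - 4.0) = (25.9318*l^2 - 13.4044*l + 22.2624)/(29.4849*l^4 - 27.8016*l^3 - 36.8864*l^2 + 20.48*l + 16.0)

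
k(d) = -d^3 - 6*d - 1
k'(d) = -3*d^2 - 6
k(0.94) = -7.47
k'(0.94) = -8.65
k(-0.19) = 0.15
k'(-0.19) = -6.11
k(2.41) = -29.46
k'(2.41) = -23.42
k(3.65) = -71.53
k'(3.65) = -45.97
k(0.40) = -3.46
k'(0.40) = -6.48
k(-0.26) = 0.58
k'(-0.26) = -6.20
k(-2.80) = 37.75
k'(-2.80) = -29.52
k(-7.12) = 402.66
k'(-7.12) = -158.08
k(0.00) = -1.00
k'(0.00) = -6.00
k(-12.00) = 1799.00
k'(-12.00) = -438.00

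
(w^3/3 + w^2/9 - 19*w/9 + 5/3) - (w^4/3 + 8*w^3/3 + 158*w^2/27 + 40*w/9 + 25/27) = -w^4/3 - 7*w^3/3 - 155*w^2/27 - 59*w/9 + 20/27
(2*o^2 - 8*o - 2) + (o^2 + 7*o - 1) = 3*o^2 - o - 3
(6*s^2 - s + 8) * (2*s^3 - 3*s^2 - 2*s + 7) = 12*s^5 - 20*s^4 + 7*s^3 + 20*s^2 - 23*s + 56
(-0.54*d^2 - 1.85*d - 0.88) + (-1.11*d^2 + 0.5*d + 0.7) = -1.65*d^2 - 1.35*d - 0.18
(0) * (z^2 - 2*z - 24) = 0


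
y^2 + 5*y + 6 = (y + 2)*(y + 3)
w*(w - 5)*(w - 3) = w^3 - 8*w^2 + 15*w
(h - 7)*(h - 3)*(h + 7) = h^3 - 3*h^2 - 49*h + 147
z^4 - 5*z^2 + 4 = (z - 2)*(z - 1)*(z + 1)*(z + 2)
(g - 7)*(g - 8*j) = g^2 - 8*g*j - 7*g + 56*j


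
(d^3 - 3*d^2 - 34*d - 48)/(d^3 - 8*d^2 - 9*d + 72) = (d + 2)/(d - 3)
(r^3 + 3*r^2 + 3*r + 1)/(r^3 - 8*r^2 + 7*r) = (r^3 + 3*r^2 + 3*r + 1)/(r*(r^2 - 8*r + 7))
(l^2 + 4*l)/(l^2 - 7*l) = (l + 4)/(l - 7)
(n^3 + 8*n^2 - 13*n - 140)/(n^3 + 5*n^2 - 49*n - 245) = (n - 4)/(n - 7)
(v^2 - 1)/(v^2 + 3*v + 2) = (v - 1)/(v + 2)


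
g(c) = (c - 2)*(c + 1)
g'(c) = 2*c - 1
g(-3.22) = 11.59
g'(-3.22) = -7.44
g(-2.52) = 6.87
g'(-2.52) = -6.04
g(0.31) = -2.21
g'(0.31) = -0.38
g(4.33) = 12.42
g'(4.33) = 7.66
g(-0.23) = -1.72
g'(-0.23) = -1.46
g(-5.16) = 29.79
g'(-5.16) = -11.32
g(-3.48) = 13.59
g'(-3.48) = -7.96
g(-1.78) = 2.95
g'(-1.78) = -4.56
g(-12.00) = 154.00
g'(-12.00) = -25.00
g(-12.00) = 154.00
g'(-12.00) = -25.00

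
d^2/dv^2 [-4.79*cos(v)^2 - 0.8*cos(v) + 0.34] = 0.8*cos(v) + 9.58*cos(2*v)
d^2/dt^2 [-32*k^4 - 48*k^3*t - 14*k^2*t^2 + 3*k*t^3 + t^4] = -28*k^2 + 18*k*t + 12*t^2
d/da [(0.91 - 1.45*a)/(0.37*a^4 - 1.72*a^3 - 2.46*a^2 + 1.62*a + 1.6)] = (1.6095*a^4 - 6.3348*a^3 + 1.1286*a^2 + 4.4772*a - 3.7942)/(0.1369*a^8 - 1.2728*a^7 + 1.138*a^6 + 9.6612*a^5 + 1.6628*a^4 - 13.4744*a^3 - 5.2476*a^2 + 5.184*a + 2.56)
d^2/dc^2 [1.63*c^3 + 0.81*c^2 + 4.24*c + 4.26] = 9.78*c + 1.62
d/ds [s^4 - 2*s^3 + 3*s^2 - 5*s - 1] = 4*s^3 - 6*s^2 + 6*s - 5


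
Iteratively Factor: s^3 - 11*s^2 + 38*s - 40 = (s - 5)*(s^2 - 6*s + 8) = (s - 5)*(s - 2)*(s - 4)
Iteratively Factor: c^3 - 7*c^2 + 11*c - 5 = (c - 5)*(c^2 - 2*c + 1) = (c - 5)*(c - 1)*(c - 1)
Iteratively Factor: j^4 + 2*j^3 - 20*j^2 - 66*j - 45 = (j + 3)*(j^3 - j^2 - 17*j - 15) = (j - 5)*(j + 3)*(j^2 + 4*j + 3) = (j - 5)*(j + 3)^2*(j + 1)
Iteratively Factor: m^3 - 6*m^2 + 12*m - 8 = (m - 2)*(m^2 - 4*m + 4) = (m - 2)^2*(m - 2)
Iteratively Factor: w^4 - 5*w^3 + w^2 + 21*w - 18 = (w + 2)*(w^3 - 7*w^2 + 15*w - 9) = (w - 1)*(w + 2)*(w^2 - 6*w + 9) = (w - 3)*(w - 1)*(w + 2)*(w - 3)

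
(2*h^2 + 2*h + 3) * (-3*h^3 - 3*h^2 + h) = -6*h^5 - 12*h^4 - 13*h^3 - 7*h^2 + 3*h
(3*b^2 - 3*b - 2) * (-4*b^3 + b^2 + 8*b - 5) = -12*b^5 + 15*b^4 + 29*b^3 - 41*b^2 - b + 10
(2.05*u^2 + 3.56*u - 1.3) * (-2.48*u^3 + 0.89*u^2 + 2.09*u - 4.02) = -5.084*u^5 - 7.0043*u^4 + 10.6769*u^3 - 1.9576*u^2 - 17.0282*u + 5.226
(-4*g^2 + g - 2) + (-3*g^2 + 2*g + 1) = -7*g^2 + 3*g - 1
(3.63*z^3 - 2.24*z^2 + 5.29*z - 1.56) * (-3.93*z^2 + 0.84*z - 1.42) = -14.2659*z^5 + 11.8524*z^4 - 27.8259*z^3 + 13.7552*z^2 - 8.8222*z + 2.2152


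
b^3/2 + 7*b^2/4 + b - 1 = (b/2 + 1)*(b - 1/2)*(b + 2)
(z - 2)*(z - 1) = z^2 - 3*z + 2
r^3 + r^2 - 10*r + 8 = (r - 2)*(r - 1)*(r + 4)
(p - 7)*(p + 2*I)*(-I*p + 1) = -I*p^3 + 3*p^2 + 7*I*p^2 - 21*p + 2*I*p - 14*I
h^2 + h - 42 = (h - 6)*(h + 7)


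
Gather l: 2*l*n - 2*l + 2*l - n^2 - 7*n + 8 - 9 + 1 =2*l*n - n^2 - 7*n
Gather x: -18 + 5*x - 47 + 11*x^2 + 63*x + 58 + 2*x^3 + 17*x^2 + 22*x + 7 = 2*x^3 + 28*x^2 + 90*x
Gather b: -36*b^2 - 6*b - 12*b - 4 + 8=-36*b^2 - 18*b + 4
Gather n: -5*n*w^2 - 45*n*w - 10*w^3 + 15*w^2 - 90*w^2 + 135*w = n*(-5*w^2 - 45*w) - 10*w^3 - 75*w^2 + 135*w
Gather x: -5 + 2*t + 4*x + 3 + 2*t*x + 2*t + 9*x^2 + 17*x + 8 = 4*t + 9*x^2 + x*(2*t + 21) + 6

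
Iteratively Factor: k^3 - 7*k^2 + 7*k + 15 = (k - 5)*(k^2 - 2*k - 3) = (k - 5)*(k - 3)*(k + 1)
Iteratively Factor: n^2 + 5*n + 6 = (n + 2)*(n + 3)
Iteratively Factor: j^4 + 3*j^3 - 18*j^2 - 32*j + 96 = (j - 3)*(j^3 + 6*j^2 - 32) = (j - 3)*(j + 4)*(j^2 + 2*j - 8) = (j - 3)*(j + 4)^2*(j - 2)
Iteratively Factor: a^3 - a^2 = (a)*(a^2 - a) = a*(a - 1)*(a)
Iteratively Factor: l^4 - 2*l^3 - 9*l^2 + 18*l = (l)*(l^3 - 2*l^2 - 9*l + 18) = l*(l - 3)*(l^2 + l - 6) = l*(l - 3)*(l + 3)*(l - 2)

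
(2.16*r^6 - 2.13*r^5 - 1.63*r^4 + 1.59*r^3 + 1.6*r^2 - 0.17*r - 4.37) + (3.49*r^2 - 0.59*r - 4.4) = 2.16*r^6 - 2.13*r^5 - 1.63*r^4 + 1.59*r^3 + 5.09*r^2 - 0.76*r - 8.77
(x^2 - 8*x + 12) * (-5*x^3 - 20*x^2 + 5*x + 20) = -5*x^5 + 20*x^4 + 105*x^3 - 260*x^2 - 100*x + 240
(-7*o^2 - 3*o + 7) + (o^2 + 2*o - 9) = -6*o^2 - o - 2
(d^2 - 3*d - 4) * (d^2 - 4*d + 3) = d^4 - 7*d^3 + 11*d^2 + 7*d - 12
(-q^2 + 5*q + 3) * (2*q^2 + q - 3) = -2*q^4 + 9*q^3 + 14*q^2 - 12*q - 9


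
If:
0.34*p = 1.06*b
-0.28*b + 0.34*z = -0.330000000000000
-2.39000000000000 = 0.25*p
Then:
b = -3.07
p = -9.56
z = -3.50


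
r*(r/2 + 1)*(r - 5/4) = r^3/2 + 3*r^2/8 - 5*r/4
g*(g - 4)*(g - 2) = g^3 - 6*g^2 + 8*g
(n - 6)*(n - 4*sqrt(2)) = n^2 - 6*n - 4*sqrt(2)*n + 24*sqrt(2)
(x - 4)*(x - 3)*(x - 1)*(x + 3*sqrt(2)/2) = x^4 - 8*x^3 + 3*sqrt(2)*x^3/2 - 12*sqrt(2)*x^2 + 19*x^2 - 12*x + 57*sqrt(2)*x/2 - 18*sqrt(2)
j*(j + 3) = j^2 + 3*j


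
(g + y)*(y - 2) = g*y - 2*g + y^2 - 2*y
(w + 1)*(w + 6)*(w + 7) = w^3 + 14*w^2 + 55*w + 42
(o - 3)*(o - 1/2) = o^2 - 7*o/2 + 3/2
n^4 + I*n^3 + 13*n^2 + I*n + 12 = (n - 3*I)*(n - I)*(n + I)*(n + 4*I)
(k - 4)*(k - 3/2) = k^2 - 11*k/2 + 6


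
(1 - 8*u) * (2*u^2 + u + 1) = -16*u^3 - 6*u^2 - 7*u + 1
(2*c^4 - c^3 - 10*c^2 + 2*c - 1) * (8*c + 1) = 16*c^5 - 6*c^4 - 81*c^3 + 6*c^2 - 6*c - 1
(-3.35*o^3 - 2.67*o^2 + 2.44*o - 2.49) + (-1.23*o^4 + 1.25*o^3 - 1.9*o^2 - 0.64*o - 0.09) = -1.23*o^4 - 2.1*o^3 - 4.57*o^2 + 1.8*o - 2.58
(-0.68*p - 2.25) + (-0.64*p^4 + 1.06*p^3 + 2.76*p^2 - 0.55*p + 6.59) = -0.64*p^4 + 1.06*p^3 + 2.76*p^2 - 1.23*p + 4.34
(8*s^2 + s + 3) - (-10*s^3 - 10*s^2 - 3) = 10*s^3 + 18*s^2 + s + 6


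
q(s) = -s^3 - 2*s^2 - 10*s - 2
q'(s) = -3*s^2 - 4*s - 10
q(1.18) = -18.23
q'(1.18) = -18.90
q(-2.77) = 31.61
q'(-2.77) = -21.94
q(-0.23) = 0.21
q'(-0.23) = -9.24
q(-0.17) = -0.35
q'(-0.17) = -9.41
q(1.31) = -20.78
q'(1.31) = -20.39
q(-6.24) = 225.50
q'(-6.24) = -101.85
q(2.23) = -45.34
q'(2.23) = -33.84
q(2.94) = -74.10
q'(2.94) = -47.69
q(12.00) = -2138.00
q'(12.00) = -490.00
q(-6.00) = 202.00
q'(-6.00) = -94.00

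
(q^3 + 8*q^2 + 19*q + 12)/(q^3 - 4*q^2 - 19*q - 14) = (q^2 + 7*q + 12)/(q^2 - 5*q - 14)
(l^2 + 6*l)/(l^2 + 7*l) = (l + 6)/(l + 7)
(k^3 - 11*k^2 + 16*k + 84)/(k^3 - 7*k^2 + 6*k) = (k^2 - 5*k - 14)/(k*(k - 1))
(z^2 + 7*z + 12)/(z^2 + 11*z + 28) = (z + 3)/(z + 7)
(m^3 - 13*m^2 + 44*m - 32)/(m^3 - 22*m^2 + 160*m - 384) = (m^2 - 5*m + 4)/(m^2 - 14*m + 48)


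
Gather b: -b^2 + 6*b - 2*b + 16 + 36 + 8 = -b^2 + 4*b + 60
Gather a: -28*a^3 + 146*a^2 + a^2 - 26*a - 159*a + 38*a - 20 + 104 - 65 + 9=-28*a^3 + 147*a^2 - 147*a + 28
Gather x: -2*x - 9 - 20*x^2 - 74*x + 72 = -20*x^2 - 76*x + 63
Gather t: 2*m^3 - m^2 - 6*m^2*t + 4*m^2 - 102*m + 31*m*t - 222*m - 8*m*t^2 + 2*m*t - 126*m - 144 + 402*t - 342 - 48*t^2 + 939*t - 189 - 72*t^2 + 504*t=2*m^3 + 3*m^2 - 450*m + t^2*(-8*m - 120) + t*(-6*m^2 + 33*m + 1845) - 675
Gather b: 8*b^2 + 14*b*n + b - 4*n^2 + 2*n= 8*b^2 + b*(14*n + 1) - 4*n^2 + 2*n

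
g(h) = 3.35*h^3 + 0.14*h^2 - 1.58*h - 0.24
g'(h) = 10.05*h^2 + 0.28*h - 1.58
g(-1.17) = -3.57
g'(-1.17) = 11.85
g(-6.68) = -982.00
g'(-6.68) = 445.00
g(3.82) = 182.51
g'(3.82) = 146.14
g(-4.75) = -348.60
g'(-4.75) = 223.84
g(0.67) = -0.23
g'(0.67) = 3.12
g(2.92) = 79.75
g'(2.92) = 84.93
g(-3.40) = -124.92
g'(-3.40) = 113.65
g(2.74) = 65.39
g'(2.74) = 74.64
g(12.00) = 5789.76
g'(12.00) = 1448.98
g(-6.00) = -709.32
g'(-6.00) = 358.54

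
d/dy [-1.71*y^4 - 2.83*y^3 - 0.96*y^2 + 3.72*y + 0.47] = -6.84*y^3 - 8.49*y^2 - 1.92*y + 3.72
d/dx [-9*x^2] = -18*x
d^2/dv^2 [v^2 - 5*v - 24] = 2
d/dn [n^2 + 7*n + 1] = 2*n + 7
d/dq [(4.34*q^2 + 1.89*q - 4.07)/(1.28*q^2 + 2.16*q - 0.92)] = (6.9552*q^2 + 2.4336*q + 7.0524)/(1.6384*q^4 + 5.5296*q^3 + 2.3104*q^2 - 3.9744*q + 0.8464)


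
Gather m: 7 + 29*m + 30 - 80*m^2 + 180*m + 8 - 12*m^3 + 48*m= -12*m^3 - 80*m^2 + 257*m + 45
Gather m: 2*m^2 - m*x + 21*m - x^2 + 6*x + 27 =2*m^2 + m*(21 - x) - x^2 + 6*x + 27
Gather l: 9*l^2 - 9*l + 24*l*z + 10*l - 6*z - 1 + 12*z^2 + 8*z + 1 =9*l^2 + l*(24*z + 1) + 12*z^2 + 2*z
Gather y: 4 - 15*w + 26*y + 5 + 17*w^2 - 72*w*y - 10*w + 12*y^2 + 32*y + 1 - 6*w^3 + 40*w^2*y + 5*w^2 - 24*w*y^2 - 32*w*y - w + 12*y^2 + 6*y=-6*w^3 + 22*w^2 - 26*w + y^2*(24 - 24*w) + y*(40*w^2 - 104*w + 64) + 10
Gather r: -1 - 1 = -2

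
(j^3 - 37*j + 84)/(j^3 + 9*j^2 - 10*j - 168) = (j - 3)/(j + 6)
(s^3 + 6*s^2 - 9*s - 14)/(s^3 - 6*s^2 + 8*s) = (s^2 + 8*s + 7)/(s*(s - 4))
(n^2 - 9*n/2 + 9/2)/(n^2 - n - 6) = (n - 3/2)/(n + 2)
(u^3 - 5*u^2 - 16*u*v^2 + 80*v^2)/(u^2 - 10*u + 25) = (u^2 - 16*v^2)/(u - 5)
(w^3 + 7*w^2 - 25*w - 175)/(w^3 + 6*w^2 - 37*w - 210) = (w - 5)/(w - 6)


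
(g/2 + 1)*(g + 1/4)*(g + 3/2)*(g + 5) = g^4/2 + 35*g^3/8 + 181*g^2/16 + 161*g/16 + 15/8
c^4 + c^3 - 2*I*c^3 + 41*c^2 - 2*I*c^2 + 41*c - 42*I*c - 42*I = (c + 1)*(c - 7*I)*(c - I)*(c + 6*I)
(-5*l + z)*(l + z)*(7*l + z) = -35*l^3 - 33*l^2*z + 3*l*z^2 + z^3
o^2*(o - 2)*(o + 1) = o^4 - o^3 - 2*o^2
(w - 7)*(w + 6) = w^2 - w - 42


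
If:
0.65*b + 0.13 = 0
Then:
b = -0.20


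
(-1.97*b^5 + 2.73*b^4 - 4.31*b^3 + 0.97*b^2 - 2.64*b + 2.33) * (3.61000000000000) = -7.1117*b^5 + 9.8553*b^4 - 15.5591*b^3 + 3.5017*b^2 - 9.5304*b + 8.4113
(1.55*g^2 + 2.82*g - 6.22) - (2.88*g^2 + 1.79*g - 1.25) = -1.33*g^2 + 1.03*g - 4.97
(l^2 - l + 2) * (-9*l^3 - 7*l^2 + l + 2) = -9*l^5 + 2*l^4 - 10*l^3 - 13*l^2 + 4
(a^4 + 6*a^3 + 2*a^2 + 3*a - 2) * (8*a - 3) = 8*a^5 + 45*a^4 - 2*a^3 + 18*a^2 - 25*a + 6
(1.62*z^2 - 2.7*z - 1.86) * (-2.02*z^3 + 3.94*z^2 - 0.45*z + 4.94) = -3.2724*z^5 + 11.8368*z^4 - 7.6098*z^3 + 1.8894*z^2 - 12.501*z - 9.1884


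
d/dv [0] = 0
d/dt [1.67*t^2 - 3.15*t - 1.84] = 3.34*t - 3.15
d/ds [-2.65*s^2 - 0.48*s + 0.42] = -5.3*s - 0.48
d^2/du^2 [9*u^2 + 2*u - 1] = 18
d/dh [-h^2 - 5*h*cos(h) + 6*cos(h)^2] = 5*h*sin(h) - 2*h - 6*sin(2*h) - 5*cos(h)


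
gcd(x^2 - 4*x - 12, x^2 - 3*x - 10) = x + 2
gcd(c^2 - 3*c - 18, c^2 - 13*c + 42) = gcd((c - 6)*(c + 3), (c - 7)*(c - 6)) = c - 6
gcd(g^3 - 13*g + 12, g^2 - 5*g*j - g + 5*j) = g - 1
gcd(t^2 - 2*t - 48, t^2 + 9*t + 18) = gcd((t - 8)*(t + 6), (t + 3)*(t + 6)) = t + 6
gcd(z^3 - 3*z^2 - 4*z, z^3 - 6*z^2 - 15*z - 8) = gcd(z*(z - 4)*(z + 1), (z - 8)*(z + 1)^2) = z + 1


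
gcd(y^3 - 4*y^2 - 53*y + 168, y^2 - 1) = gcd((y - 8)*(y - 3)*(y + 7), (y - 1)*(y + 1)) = 1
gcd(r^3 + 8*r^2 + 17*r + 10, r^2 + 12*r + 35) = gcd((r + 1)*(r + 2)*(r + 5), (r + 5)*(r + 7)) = r + 5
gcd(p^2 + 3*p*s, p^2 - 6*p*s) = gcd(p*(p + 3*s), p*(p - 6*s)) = p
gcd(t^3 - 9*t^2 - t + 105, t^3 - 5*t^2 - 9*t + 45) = t^2 - 2*t - 15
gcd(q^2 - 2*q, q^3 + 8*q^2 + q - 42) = q - 2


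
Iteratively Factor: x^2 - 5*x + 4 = (x - 1)*(x - 4)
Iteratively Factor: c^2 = (c)*(c)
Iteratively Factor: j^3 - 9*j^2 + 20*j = (j - 5)*(j^2 - 4*j) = j*(j - 5)*(j - 4)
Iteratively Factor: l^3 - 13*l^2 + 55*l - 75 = (l - 5)*(l^2 - 8*l + 15) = (l - 5)*(l - 3)*(l - 5)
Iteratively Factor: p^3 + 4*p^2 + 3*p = (p + 1)*(p^2 + 3*p) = (p + 1)*(p + 3)*(p)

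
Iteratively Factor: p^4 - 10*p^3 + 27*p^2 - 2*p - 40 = (p - 4)*(p^3 - 6*p^2 + 3*p + 10) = (p - 4)*(p - 2)*(p^2 - 4*p - 5) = (p - 5)*(p - 4)*(p - 2)*(p + 1)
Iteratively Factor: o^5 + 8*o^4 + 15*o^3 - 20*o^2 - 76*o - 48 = (o + 2)*(o^4 + 6*o^3 + 3*o^2 - 26*o - 24) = (o + 2)*(o + 4)*(o^3 + 2*o^2 - 5*o - 6) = (o + 2)*(o + 3)*(o + 4)*(o^2 - o - 2) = (o + 1)*(o + 2)*(o + 3)*(o + 4)*(o - 2)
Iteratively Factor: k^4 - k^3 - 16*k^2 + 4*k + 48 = (k - 2)*(k^3 + k^2 - 14*k - 24) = (k - 2)*(k + 3)*(k^2 - 2*k - 8) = (k - 4)*(k - 2)*(k + 3)*(k + 2)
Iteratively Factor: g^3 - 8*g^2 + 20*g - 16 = (g - 2)*(g^2 - 6*g + 8) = (g - 2)^2*(g - 4)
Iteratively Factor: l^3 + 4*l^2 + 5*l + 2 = (l + 2)*(l^2 + 2*l + 1) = (l + 1)*(l + 2)*(l + 1)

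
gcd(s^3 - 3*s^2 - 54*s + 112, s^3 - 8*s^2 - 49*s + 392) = s^2 - s - 56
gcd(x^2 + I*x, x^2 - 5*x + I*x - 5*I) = x + I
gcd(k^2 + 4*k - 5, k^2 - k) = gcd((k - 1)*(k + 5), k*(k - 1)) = k - 1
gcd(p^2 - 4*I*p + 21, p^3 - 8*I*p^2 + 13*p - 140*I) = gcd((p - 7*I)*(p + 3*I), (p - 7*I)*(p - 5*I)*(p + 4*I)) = p - 7*I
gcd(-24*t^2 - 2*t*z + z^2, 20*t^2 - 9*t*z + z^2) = 1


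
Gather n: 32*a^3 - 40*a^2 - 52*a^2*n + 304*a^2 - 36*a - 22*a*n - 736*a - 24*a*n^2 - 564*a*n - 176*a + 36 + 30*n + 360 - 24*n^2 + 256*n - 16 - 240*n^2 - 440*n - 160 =32*a^3 + 264*a^2 - 948*a + n^2*(-24*a - 264) + n*(-52*a^2 - 586*a - 154) + 220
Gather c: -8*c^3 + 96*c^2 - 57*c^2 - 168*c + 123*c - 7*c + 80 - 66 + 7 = -8*c^3 + 39*c^2 - 52*c + 21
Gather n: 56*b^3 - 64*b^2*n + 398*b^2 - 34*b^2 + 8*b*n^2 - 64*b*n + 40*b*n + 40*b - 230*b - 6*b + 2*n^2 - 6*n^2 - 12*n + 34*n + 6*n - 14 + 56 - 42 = 56*b^3 + 364*b^2 - 196*b + n^2*(8*b - 4) + n*(-64*b^2 - 24*b + 28)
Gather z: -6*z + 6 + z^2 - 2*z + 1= z^2 - 8*z + 7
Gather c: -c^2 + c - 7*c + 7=-c^2 - 6*c + 7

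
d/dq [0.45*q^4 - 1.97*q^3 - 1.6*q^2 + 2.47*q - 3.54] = 1.8*q^3 - 5.91*q^2 - 3.2*q + 2.47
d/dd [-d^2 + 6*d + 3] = 6 - 2*d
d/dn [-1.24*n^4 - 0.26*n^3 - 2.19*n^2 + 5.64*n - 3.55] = -4.96*n^3 - 0.78*n^2 - 4.38*n + 5.64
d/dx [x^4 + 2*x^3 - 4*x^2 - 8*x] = 4*x^3 + 6*x^2 - 8*x - 8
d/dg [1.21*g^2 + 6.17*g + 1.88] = 2.42*g + 6.17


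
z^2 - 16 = (z - 4)*(z + 4)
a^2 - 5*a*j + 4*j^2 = (a - 4*j)*(a - j)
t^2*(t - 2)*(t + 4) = t^4 + 2*t^3 - 8*t^2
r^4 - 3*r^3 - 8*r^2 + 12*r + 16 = (r - 4)*(r - 2)*(r + 1)*(r + 2)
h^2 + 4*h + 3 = (h + 1)*(h + 3)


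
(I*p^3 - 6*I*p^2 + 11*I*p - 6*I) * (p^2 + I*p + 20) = I*p^5 - p^4 - 6*I*p^4 + 6*p^3 + 31*I*p^3 - 11*p^2 - 126*I*p^2 + 6*p + 220*I*p - 120*I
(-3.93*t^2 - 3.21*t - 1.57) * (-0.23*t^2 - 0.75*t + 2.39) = 0.9039*t^4 + 3.6858*t^3 - 6.6241*t^2 - 6.4944*t - 3.7523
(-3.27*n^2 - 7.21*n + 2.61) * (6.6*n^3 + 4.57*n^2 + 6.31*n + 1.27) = -21.582*n^5 - 62.5299*n^4 - 36.3574*n^3 - 37.7203*n^2 + 7.3124*n + 3.3147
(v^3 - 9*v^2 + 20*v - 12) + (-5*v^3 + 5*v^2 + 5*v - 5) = -4*v^3 - 4*v^2 + 25*v - 17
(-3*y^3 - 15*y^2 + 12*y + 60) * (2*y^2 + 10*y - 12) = -6*y^5 - 60*y^4 - 90*y^3 + 420*y^2 + 456*y - 720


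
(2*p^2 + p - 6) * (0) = 0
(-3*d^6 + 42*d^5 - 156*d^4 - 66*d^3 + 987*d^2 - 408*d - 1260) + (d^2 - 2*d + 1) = -3*d^6 + 42*d^5 - 156*d^4 - 66*d^3 + 988*d^2 - 410*d - 1259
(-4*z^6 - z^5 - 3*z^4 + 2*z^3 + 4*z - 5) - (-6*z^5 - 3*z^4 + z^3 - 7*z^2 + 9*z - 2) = -4*z^6 + 5*z^5 + z^3 + 7*z^2 - 5*z - 3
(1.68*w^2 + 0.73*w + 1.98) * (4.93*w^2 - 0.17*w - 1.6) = 8.2824*w^4 + 3.3133*w^3 + 6.9493*w^2 - 1.5046*w - 3.168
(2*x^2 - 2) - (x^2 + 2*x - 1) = x^2 - 2*x - 1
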